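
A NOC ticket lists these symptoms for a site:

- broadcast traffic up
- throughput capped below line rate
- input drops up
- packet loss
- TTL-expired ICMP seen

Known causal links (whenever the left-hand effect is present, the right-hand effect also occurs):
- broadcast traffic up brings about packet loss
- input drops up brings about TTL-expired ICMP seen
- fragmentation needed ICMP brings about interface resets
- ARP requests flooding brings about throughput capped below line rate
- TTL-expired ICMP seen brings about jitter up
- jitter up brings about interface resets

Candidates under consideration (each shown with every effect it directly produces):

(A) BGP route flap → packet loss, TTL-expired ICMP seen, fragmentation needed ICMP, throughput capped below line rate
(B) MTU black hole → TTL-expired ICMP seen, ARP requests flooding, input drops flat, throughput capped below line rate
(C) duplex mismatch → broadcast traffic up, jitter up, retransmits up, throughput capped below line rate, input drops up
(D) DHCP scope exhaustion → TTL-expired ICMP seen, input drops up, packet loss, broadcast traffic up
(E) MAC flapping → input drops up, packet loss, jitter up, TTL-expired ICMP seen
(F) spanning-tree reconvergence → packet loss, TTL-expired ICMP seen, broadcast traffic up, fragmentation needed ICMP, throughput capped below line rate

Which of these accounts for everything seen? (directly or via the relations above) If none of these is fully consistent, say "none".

C

Testing each hypothesis:
(A) BGP route flap — broadcast traffic up miss; throughput capped below line rate match; input drops up miss; packet loss match; TTL-expired ICMP seen match
(B) MTU black hole — broadcast traffic up miss; throughput capped below line rate match; input drops up miss; packet loss miss; TTL-expired ICMP seen match
(C) duplex mismatch — broadcast traffic up match; throughput capped below line rate match; input drops up match; packet loss match (by broadcast traffic up → packet loss); TTL-expired ICMP seen match (by input drops up → TTL-expired ICMP seen)
(D) DHCP scope exhaustion — broadcast traffic up match; throughput capped below line rate miss; input drops up match; packet loss match; TTL-expired ICMP seen match
(E) MAC flapping — does not account for broadcast traffic up, throughput capped below line rate
(F) spanning-tree reconvergence — does not account for input drops up
Only (C) is consistent with every observation.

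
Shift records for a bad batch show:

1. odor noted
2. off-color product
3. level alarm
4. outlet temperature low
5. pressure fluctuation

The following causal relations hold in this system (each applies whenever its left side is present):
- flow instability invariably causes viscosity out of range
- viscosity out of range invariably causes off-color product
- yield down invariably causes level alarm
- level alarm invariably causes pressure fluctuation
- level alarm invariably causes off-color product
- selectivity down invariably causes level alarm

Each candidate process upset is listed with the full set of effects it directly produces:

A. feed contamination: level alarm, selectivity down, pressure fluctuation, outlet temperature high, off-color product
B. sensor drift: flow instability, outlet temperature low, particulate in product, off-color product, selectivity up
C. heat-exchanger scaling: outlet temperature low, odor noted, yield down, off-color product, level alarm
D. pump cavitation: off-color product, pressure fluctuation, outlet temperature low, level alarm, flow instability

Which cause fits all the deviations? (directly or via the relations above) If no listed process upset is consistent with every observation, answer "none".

C

For each candidate, compare predicted effects to what was observed:
(A) feed contamination — fails on odor noted, outlet temperature low (predicts outlet temperature high, not outlet temperature low)
(B) sensor drift — odor noted -; off-color product +; level alarm -; outlet temperature low +; pressure fluctuation -
(C) heat-exchanger scaling — odor noted +; off-color product +; level alarm +; outlet temperature low +; pressure fluctuation + (by level alarm → pressure fluctuation)
(D) pump cavitation — odor noted -; off-color product +; level alarm +; outlet temperature low +; pressure fluctuation +
(C) is the only candidate with no mismatches.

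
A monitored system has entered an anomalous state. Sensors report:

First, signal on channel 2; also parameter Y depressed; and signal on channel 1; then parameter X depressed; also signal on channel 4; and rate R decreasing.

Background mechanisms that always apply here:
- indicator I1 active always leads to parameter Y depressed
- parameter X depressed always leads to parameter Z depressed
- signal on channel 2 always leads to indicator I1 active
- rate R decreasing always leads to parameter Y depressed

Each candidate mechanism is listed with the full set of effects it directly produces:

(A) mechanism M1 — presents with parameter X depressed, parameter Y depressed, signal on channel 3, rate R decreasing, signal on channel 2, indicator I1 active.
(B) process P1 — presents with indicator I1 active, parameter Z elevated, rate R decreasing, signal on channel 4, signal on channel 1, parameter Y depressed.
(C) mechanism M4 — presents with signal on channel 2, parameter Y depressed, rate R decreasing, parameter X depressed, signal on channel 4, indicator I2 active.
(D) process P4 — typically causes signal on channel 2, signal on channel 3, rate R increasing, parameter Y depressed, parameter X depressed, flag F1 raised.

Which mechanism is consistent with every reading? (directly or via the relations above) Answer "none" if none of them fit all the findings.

none

Checking each candidate against the observations:
(A) mechanism M1 — signal on channel 2 +; parameter Y depressed +; signal on channel 1 -; parameter X depressed +; signal on channel 4 -; rate R decreasing +
(B) process P1 — does not account for signal on channel 2, parameter X depressed
(C) mechanism M4 — does not account for signal on channel 1
(D) process P4 — signal on channel 2 +; parameter Y depressed +; signal on channel 1 -; parameter X depressed +; signal on channel 4 -; rate R decreasing -
Every candidate fails on at least one observation.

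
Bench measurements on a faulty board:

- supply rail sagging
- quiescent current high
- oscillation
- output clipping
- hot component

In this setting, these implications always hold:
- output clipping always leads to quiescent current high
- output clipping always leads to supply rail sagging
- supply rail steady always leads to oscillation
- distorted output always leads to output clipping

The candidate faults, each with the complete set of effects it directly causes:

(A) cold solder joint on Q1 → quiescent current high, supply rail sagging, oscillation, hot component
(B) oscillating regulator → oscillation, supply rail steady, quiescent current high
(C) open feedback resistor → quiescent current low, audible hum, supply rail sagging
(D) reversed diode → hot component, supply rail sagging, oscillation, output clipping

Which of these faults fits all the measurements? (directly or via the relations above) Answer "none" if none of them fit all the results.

D

For each candidate, compare predicted effects to what was observed:
(A) cold solder joint on Q1 — does not account for output clipping
(B) oscillating regulator — fails on supply rail sagging, output clipping, hot component (predicts supply rail steady, not supply rail sagging)
(C) open feedback resistor — supply rail sagging +; quiescent current high -; oscillation -; output clipping -; hot component -
(D) reversed diode — accounts for every observation (quiescent current high via output clipping → quiescent current high)
(D) alone accounts for all the evidence.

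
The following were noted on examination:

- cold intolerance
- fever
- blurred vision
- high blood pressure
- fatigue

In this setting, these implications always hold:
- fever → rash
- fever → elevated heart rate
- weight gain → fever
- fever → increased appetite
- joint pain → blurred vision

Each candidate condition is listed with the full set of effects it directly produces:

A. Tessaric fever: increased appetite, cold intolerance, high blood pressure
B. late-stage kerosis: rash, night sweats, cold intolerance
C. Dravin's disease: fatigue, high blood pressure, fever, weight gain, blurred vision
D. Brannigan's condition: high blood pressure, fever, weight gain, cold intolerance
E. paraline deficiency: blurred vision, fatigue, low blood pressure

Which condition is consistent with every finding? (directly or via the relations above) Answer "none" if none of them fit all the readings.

none

Testing each hypothesis:
(A) Tessaric fever — cold intolerance yes; fever NO; blurred vision NO; high blood pressure yes; fatigue NO
(B) late-stage kerosis — does not account for fever, blurred vision, high blood pressure, fatigue
(C) Dravin's disease — does not account for cold intolerance
(D) Brannigan's condition — cold intolerance yes; fever yes; blurred vision NO; high blood pressure yes; fatigue NO
(E) paraline deficiency — cold intolerance NO; fever NO; blurred vision yes; high blood pressure NO; fatigue yes
Every candidate fails on at least one observation.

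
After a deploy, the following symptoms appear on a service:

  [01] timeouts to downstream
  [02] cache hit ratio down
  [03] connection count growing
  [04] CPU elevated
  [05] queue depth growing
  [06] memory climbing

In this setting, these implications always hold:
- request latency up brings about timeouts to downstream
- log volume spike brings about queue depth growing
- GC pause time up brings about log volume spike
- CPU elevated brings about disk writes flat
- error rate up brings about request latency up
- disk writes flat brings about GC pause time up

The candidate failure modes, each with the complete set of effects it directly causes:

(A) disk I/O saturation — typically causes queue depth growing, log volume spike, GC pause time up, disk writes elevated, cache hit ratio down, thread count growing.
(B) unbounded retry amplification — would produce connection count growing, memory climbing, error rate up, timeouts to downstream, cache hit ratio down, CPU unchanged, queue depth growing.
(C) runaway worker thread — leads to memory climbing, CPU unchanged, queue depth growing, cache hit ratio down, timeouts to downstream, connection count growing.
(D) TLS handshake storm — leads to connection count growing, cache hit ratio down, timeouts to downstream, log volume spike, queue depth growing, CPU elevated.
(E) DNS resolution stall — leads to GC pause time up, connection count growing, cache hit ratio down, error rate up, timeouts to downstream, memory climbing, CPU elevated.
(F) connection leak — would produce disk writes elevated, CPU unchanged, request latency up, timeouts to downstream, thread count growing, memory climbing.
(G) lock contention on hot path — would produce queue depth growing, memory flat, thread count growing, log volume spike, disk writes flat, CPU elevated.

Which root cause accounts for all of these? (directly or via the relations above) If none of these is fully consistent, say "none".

E

Checking each candidate against the observations:
(A) disk I/O saturation — does not account for timeouts to downstream, connection count growing, CPU elevated, memory climbing
(B) unbounded retry amplification — timeouts to downstream ✓; cache hit ratio down ✓; connection count growing ✓; CPU elevated ✗; queue depth growing ✓; memory climbing ✓
(C) runaway worker thread — timeouts to downstream ✓; cache hit ratio down ✓; connection count growing ✓; CPU elevated ✗; queue depth growing ✓; memory climbing ✓
(D) TLS handshake storm — does not account for memory climbing
(E) DNS resolution stall — accounts for every observation (queue depth growing via GC pause time up → log volume spike → queue depth growing)
(F) connection leak — fails on cache hit ratio down, connection count growing, CPU elevated, queue depth growing (predicts CPU unchanged, not CPU elevated)
(G) lock contention on hot path — fails on timeouts to downstream, cache hit ratio down, connection count growing, memory climbing (predicts memory flat, not memory climbing)
(E) alone accounts for all the evidence.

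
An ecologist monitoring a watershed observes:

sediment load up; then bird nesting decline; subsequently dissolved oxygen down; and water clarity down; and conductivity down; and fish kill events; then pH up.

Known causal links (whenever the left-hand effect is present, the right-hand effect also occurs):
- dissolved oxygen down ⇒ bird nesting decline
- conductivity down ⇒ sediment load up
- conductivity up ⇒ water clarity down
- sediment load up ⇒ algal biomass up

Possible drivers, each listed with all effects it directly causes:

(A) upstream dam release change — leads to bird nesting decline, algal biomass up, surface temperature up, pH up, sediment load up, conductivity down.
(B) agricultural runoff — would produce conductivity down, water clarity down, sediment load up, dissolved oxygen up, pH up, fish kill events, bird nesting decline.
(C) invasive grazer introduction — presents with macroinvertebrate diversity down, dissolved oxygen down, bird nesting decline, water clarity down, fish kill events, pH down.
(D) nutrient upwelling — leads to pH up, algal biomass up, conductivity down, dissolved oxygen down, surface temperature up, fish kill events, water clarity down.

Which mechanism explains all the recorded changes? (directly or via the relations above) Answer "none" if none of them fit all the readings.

Per-candidate check:
(A) upstream dam release change — sediment load up ✓; bird nesting decline ✓; dissolved oxygen down ✗; water clarity down ✗; conductivity down ✓; fish kill events ✗; pH up ✓
(B) agricultural runoff — sediment load up ✓; bird nesting decline ✓; dissolved oxygen down ✗; water clarity down ✓; conductivity down ✓; fish kill events ✓; pH up ✓
(C) invasive grazer introduction — sediment load up ✗; bird nesting decline ✓; dissolved oxygen down ✓; water clarity down ✓; conductivity down ✗; fish kill events ✓; pH up ✗
(D) nutrient upwelling — sediment load up ✓ (through conductivity down → sediment load up); bird nesting decline ✓ (through dissolved oxygen down → bird nesting decline); dissolved oxygen down ✓; water clarity down ✓; conductivity down ✓; fish kill events ✓; pH up ✓
Only (D) is consistent with every observation.

D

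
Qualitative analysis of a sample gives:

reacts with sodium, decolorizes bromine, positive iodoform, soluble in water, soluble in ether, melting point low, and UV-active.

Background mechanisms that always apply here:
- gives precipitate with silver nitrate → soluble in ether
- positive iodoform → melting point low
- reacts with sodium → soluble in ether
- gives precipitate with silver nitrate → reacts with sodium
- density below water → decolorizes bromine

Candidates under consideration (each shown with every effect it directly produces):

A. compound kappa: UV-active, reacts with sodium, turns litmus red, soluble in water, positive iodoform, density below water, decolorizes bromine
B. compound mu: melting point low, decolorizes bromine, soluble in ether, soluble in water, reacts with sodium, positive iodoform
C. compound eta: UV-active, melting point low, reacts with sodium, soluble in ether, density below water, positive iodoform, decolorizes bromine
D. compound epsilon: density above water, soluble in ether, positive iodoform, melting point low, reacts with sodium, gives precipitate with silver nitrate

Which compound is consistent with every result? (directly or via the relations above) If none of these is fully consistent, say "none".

A

Checking each candidate against the observations:
(A) compound kappa — reacts with sodium yes; decolorizes bromine yes; positive iodoform yes; soluble in water yes; soluble in ether yes (by reacts with sodium → soluble in ether); melting point low yes (by positive iodoform → melting point low); UV-active yes
(B) compound mu — reacts with sodium yes; decolorizes bromine yes; positive iodoform yes; soluble in water yes; soluble in ether yes; melting point low yes; UV-active NO
(C) compound eta — does not account for soluble in water
(D) compound epsilon — reacts with sodium yes; decolorizes bromine NO; positive iodoform yes; soluble in water NO; soluble in ether yes; melting point low yes; UV-active NO
(A) alone accounts for all the evidence.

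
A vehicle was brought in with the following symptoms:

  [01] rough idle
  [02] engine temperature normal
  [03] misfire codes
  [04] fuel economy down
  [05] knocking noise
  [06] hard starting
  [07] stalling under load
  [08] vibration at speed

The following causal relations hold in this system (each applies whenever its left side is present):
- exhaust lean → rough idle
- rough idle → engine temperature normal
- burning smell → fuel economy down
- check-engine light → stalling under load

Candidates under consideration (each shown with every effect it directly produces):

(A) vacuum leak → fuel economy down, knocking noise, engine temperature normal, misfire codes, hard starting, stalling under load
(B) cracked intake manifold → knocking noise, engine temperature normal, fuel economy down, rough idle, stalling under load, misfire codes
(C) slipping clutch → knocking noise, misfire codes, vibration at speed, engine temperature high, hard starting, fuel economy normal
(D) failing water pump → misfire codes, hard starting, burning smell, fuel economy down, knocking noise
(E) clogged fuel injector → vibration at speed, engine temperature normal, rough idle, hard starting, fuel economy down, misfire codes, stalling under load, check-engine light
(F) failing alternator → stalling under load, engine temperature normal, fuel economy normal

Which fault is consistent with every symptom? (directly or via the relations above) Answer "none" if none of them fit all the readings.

none

For each candidate, compare predicted effects to what was observed:
(A) vacuum leak — rough idle ✗; engine temperature normal ✓; misfire codes ✓; fuel economy down ✓; knocking noise ✓; hard starting ✓; stalling under load ✓; vibration at speed ✗
(B) cracked intake manifold — rough idle ✓; engine temperature normal ✓; misfire codes ✓; fuel economy down ✓; knocking noise ✓; hard starting ✗; stalling under load ✓; vibration at speed ✗
(C) slipping clutch — fails on rough idle, engine temperature normal, fuel economy down, stalling under load (predicts engine temperature high, not engine temperature normal; predicts fuel economy normal, not fuel economy down)
(D) failing water pump — rough idle ✗; engine temperature normal ✗; misfire codes ✓; fuel economy down ✓; knocking noise ✓; hard starting ✓; stalling under load ✗; vibration at speed ✗
(E) clogged fuel injector — does not account for knocking noise
(F) failing alternator — rough idle ✗; engine temperature normal ✓; misfire codes ✗; fuel economy down ✗; knocking noise ✗; hard starting ✗; stalling under load ✓; vibration at speed ✗
No candidate is consistent with all observations.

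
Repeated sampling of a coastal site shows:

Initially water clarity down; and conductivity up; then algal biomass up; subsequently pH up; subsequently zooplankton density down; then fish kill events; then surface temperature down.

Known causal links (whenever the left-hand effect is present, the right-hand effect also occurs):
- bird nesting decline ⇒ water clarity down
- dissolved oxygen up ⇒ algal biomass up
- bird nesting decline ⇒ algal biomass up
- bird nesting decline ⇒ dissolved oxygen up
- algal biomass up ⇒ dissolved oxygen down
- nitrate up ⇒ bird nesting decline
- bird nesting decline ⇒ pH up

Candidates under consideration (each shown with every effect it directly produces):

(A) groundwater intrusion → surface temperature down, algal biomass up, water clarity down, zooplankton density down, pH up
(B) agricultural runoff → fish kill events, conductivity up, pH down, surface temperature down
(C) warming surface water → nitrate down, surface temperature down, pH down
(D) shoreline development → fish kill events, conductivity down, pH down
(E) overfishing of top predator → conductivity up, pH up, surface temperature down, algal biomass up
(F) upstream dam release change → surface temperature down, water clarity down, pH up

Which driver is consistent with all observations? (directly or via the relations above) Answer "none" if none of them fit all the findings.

none

For each candidate, compare predicted effects to what was observed:
(A) groundwater intrusion — does not account for conductivity up, fish kill events
(B) agricultural runoff — water clarity down miss; conductivity up match; algal biomass up miss; pH up miss; zooplankton density down miss; fish kill events match; surface temperature down match
(C) warming surface water — fails on water clarity down, conductivity up, algal biomass up, pH up, zooplankton density down, fish kill events (predicts pH down, not pH up)
(D) shoreline development — fails on water clarity down, conductivity up, algal biomass up, pH up, zooplankton density down, surface temperature down (predicts conductivity down, not conductivity up; predicts pH down, not pH up)
(E) overfishing of top predator — water clarity down miss; conductivity up match; algal biomass up match; pH up match; zooplankton density down miss; fish kill events miss; surface temperature down match
(F) upstream dam release change — water clarity down match; conductivity up miss; algal biomass up miss; pH up match; zooplankton density down miss; fish kill events miss; surface temperature down match
No candidate is consistent with all observations.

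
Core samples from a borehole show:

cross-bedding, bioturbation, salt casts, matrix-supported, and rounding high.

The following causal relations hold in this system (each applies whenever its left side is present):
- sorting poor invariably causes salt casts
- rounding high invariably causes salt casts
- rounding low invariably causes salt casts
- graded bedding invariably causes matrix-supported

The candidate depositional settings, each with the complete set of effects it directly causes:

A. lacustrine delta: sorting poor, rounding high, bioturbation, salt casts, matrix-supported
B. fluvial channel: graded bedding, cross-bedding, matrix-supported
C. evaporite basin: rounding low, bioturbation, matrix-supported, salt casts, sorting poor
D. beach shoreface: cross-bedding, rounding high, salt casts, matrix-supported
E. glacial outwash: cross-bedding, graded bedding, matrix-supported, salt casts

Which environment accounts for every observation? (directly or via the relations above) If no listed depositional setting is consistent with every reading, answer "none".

Testing each hypothesis:
(A) lacustrine delta — cross-bedding ✗; bioturbation ✓; salt casts ✓; matrix-supported ✓; rounding high ✓
(B) fluvial channel — cross-bedding ✓; bioturbation ✗; salt casts ✗; matrix-supported ✓; rounding high ✗
(C) evaporite basin — fails on cross-bedding, rounding high (predicts rounding low, not rounding high)
(D) beach shoreface — cross-bedding ✓; bioturbation ✗; salt casts ✓; matrix-supported ✓; rounding high ✓
(E) glacial outwash — does not account for bioturbation, rounding high
No candidate is consistent with all observations.

none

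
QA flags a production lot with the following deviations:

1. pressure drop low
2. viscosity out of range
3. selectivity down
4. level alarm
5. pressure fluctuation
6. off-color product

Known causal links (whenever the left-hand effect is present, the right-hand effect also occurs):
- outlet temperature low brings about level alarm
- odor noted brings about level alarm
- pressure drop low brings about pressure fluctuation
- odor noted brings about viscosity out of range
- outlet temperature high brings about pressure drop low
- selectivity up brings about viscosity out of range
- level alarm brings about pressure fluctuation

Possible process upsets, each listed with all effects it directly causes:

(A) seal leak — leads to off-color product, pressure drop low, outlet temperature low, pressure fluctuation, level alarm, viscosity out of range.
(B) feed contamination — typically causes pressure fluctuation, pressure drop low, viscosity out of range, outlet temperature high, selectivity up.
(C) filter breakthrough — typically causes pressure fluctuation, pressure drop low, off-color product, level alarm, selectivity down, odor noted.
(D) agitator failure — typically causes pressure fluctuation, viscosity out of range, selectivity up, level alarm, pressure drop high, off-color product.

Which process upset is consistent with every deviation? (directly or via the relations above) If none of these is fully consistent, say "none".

C

Per-candidate check:
(A) seal leak — pressure drop low ✓; viscosity out of range ✓; selectivity down ✗; level alarm ✓; pressure fluctuation ✓; off-color product ✓
(B) feed contamination — pressure drop low ✓; viscosity out of range ✓; selectivity down ✗; level alarm ✗; pressure fluctuation ✓; off-color product ✗
(C) filter breakthrough — accounts for every observation (viscosity out of range through odor noted → viscosity out of range)
(D) agitator failure — fails on pressure drop low, selectivity down (predicts pressure drop high, not pressure drop low; predicts selectivity up, not selectivity down)
Only (C) is consistent with every observation.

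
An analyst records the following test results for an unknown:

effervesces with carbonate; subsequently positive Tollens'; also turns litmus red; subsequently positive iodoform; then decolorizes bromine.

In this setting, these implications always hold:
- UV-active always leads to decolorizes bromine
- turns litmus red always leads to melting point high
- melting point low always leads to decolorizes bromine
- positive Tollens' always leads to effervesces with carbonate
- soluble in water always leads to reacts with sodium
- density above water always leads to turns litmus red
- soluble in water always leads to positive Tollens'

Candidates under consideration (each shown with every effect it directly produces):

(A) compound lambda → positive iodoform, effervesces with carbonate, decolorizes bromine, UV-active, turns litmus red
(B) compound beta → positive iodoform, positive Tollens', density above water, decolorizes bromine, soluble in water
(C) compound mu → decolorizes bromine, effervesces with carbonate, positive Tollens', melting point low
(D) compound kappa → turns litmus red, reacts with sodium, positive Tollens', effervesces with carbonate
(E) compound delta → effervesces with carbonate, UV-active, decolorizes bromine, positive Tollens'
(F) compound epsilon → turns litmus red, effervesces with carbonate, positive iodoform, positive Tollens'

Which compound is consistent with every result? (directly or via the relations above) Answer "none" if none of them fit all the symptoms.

B

Testing each hypothesis:
(A) compound lambda — does not account for positive Tollens'
(B) compound beta — accounts for every observation (effervesces with carbonate via positive Tollens' → effervesces with carbonate)
(C) compound mu — does not account for turns litmus red, positive iodoform
(D) compound kappa — effervesces with carbonate ✓; positive Tollens' ✓; turns litmus red ✓; positive iodoform ✗; decolorizes bromine ✗
(E) compound delta — effervesces with carbonate ✓; positive Tollens' ✓; turns litmus red ✗; positive iodoform ✗; decolorizes bromine ✓
(F) compound epsilon — effervesces with carbonate ✓; positive Tollens' ✓; turns litmus red ✓; positive iodoform ✓; decolorizes bromine ✗
(B) is the only candidate with no mismatches.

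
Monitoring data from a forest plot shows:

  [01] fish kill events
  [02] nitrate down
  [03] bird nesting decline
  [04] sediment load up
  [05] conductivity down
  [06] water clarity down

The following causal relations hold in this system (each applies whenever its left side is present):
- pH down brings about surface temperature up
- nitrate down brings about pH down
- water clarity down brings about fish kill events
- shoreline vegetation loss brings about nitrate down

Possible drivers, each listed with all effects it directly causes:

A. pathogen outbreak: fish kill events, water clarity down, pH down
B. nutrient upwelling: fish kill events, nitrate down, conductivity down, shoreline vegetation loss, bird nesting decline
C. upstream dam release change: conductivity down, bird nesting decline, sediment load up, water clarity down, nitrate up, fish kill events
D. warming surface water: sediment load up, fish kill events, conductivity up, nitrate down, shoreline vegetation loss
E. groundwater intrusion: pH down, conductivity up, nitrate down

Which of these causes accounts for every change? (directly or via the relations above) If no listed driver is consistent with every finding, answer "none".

Testing each hypothesis:
(A) pathogen outbreak — fish kill events yes; nitrate down NO; bird nesting decline NO; sediment load up NO; conductivity down NO; water clarity down yes
(B) nutrient upwelling — does not account for sediment load up, water clarity down
(C) upstream dam release change — fish kill events yes; nitrate down NO; bird nesting decline yes; sediment load up yes; conductivity down yes; water clarity down yes
(D) warming surface water — fails on bird nesting decline, conductivity down, water clarity down (predicts conductivity up, not conductivity down)
(E) groundwater intrusion — fails on fish kill events, bird nesting decline, sediment load up, conductivity down, water clarity down (predicts conductivity up, not conductivity down)
None of the listed candidates fits everything.

none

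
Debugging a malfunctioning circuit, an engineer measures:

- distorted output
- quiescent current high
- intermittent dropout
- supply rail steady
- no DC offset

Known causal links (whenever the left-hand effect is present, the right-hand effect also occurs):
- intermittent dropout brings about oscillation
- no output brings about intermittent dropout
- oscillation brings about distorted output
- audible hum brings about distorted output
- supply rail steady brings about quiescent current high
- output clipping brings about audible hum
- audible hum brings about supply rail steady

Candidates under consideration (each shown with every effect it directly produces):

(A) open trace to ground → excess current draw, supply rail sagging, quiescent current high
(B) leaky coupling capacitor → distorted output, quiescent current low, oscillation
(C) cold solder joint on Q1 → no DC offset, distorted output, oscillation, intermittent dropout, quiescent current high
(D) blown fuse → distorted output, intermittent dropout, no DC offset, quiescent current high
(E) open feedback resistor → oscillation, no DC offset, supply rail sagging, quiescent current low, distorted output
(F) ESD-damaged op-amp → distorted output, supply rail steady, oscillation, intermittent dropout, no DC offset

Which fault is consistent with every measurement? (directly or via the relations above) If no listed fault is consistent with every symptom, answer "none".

F

For each candidate, compare predicted effects to what was observed:
(A) open trace to ground — distorted output NO; quiescent current high yes; intermittent dropout NO; supply rail steady NO; no DC offset NO
(B) leaky coupling capacitor — fails on quiescent current high, intermittent dropout, supply rail steady, no DC offset (predicts quiescent current low, not quiescent current high)
(C) cold solder joint on Q1 — distorted output yes; quiescent current high yes; intermittent dropout yes; supply rail steady NO; no DC offset yes
(D) blown fuse — distorted output yes; quiescent current high yes; intermittent dropout yes; supply rail steady NO; no DC offset yes
(E) open feedback resistor — distorted output yes; quiescent current high NO; intermittent dropout NO; supply rail steady NO; no DC offset yes
(F) ESD-damaged op-amp — accounts for every observation (quiescent current high by supply rail steady → quiescent current high)
Only (F) is consistent with every observation.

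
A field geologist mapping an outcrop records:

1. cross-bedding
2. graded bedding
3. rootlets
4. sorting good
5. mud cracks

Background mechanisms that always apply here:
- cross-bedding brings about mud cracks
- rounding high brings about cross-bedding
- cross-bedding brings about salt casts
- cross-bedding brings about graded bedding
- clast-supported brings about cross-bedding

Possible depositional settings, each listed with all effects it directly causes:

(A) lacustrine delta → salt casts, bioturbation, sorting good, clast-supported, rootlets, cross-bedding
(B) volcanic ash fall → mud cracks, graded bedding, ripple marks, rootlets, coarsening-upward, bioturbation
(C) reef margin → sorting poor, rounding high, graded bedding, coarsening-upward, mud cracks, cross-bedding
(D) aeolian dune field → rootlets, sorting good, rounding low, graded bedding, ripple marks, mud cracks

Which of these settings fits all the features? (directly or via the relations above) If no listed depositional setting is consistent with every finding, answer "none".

A

Checking each candidate against the observations:
(A) lacustrine delta — accounts for every observation (graded bedding via cross-bedding → graded bedding)
(B) volcanic ash fall — cross-bedding NO; graded bedding yes; rootlets yes; sorting good NO; mud cracks yes
(C) reef margin — cross-bedding yes; graded bedding yes; rootlets NO; sorting good NO; mud cracks yes
(D) aeolian dune field — does not account for cross-bedding
(A) alone accounts for all the evidence.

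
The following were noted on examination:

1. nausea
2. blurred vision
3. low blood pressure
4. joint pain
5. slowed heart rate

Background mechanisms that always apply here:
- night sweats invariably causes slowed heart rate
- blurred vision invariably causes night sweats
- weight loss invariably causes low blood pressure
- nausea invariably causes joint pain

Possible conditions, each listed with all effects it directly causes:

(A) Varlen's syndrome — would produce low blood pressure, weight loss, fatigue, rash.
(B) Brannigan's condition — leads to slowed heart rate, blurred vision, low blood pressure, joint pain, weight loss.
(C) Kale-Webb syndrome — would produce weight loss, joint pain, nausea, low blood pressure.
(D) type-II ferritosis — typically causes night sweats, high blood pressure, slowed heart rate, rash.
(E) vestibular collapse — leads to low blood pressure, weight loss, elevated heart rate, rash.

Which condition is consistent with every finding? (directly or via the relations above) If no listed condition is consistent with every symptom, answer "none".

none

Testing each hypothesis:
(A) Varlen's syndrome — nausea -; blurred vision -; low blood pressure +; joint pain -; slowed heart rate -
(B) Brannigan's condition — does not account for nausea
(C) Kale-Webb syndrome — nausea +; blurred vision -; low blood pressure +; joint pain +; slowed heart rate -
(D) type-II ferritosis — fails on nausea, blurred vision, low blood pressure, joint pain (predicts high blood pressure, not low blood pressure)
(E) vestibular collapse — fails on nausea, blurred vision, joint pain, slowed heart rate (predicts elevated heart rate, not slowed heart rate)
Every candidate fails on at least one observation.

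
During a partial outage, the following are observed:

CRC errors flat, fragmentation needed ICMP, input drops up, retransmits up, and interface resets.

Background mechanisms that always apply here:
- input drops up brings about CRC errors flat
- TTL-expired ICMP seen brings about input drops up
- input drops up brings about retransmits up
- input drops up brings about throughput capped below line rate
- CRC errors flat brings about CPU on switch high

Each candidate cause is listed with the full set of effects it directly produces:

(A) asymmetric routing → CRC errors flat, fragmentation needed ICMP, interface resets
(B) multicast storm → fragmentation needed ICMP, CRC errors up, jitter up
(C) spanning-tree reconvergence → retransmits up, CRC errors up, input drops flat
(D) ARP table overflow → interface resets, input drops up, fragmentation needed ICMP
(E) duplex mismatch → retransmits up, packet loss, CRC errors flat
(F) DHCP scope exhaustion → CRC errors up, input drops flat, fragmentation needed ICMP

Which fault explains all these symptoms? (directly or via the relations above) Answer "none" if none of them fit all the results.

D

For each candidate, compare predicted effects to what was observed:
(A) asymmetric routing — does not account for input drops up, retransmits up
(B) multicast storm — fails on CRC errors flat, input drops up, retransmits up, interface resets (predicts CRC errors up, not CRC errors flat)
(C) spanning-tree reconvergence — CRC errors flat ✗; fragmentation needed ICMP ✗; input drops up ✗; retransmits up ✓; interface resets ✗
(D) ARP table overflow — CRC errors flat ✓ (via input drops up → CRC errors flat); fragmentation needed ICMP ✓; input drops up ✓; retransmits up ✓ (via input drops up → retransmits up); interface resets ✓
(E) duplex mismatch — does not account for fragmentation needed ICMP, input drops up, interface resets
(F) DHCP scope exhaustion — fails on CRC errors flat, input drops up, retransmits up, interface resets (predicts CRC errors up, not CRC errors flat; predicts input drops flat, not input drops up)
(D) alone accounts for all the evidence.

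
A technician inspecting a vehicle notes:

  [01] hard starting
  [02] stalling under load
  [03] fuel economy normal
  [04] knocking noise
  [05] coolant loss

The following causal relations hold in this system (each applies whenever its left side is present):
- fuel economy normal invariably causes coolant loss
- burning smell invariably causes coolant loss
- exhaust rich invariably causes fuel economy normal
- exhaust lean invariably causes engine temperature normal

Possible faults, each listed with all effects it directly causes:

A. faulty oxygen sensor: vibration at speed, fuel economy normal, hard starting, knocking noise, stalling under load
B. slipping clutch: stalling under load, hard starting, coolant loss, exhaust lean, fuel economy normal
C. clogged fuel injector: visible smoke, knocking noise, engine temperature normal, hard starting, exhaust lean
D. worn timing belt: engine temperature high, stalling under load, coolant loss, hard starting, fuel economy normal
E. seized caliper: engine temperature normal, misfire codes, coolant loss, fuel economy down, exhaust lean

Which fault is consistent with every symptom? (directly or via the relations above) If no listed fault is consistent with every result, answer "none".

A

Testing each hypothesis:
(A) faulty oxygen sensor — hard starting yes; stalling under load yes; fuel economy normal yes; knocking noise yes; coolant loss yes (via fuel economy normal → coolant loss)
(B) slipping clutch — does not account for knocking noise
(C) clogged fuel injector — does not account for stalling under load, fuel economy normal, coolant loss
(D) worn timing belt — does not account for knocking noise
(E) seized caliper — hard starting NO; stalling under load NO; fuel economy normal NO; knocking noise NO; coolant loss yes
(A) alone accounts for all the evidence.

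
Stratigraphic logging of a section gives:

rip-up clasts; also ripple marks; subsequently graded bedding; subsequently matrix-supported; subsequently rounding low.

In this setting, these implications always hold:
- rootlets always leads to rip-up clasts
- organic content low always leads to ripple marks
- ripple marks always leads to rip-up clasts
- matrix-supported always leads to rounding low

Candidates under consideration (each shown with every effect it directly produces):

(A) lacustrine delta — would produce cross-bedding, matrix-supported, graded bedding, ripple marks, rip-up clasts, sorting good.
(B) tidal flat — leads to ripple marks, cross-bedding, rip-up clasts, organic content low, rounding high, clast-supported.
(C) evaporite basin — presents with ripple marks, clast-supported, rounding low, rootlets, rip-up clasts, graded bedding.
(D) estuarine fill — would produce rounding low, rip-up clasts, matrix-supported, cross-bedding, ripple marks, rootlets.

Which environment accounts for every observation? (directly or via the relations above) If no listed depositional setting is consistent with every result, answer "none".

A

Per-candidate check:
(A) lacustrine delta — accounts for every observation (rounding low by matrix-supported → rounding low)
(B) tidal flat — rip-up clasts match; ripple marks match; graded bedding miss; matrix-supported miss; rounding low miss
(C) evaporite basin — fails on matrix-supported (predicts clast-supported, not matrix-supported)
(D) estuarine fill — does not account for graded bedding
(A) is the only candidate with no mismatches.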